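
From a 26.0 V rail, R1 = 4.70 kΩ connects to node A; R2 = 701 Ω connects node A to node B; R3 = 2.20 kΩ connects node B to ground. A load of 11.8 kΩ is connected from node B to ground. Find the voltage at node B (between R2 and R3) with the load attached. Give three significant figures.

V ≈ 6.65 V

At node B, R3 is in parallel with the load: R3‖R_L = 1854 Ω.
Below node A the resistance is R2 + (R3‖R_L) = 2555 Ω, so V_A = 26.0 × 2555/7255 = 9.157 V.
Then V_B = V_A × (R3‖R_L)/(R2 + R3‖R_L) = 9.157 × 1854/2555 = 6.65 V.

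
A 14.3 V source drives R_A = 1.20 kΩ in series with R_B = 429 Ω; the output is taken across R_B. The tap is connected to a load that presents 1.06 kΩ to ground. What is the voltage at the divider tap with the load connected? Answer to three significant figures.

V_out ≈ 2.90 V

The load sits in parallel with R_B: R_B‖R_L = (429 × 1060) / (429 + 1060) = 305.4 Ω.
V_out = 14.3 × 305.4 / (1200 + 305.4) = 14.3 × 305.4/1505 = 2.90 V.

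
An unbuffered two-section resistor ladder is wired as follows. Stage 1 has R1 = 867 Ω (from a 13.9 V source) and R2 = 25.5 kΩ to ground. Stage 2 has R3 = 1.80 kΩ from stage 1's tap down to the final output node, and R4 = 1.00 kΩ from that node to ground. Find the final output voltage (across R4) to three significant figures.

Stage 2 presents R3+R4 = 2800 Ω as a load on stage 1's tap.
Stage 1's lower leg becomes R2‖(R3+R4) = 2523 Ω, so V_mid = 13.9 × 2523/3390 = 10.35 V.
Stage 2 is itself unloaded: V_out = V_mid × R4/(R3+R4) = 10.35 × 1000/2800 = 3.69 V.

V_out ≈ 3.69 V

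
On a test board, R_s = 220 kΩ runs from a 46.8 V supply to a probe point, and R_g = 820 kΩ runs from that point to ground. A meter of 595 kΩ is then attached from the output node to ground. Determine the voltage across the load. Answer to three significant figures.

The load sits in parallel with R_g: R_g‖R_L = (820 × 595) / (820 + 595) = 344.8 kΩ.
V_out = 46.8 × 344.8 / (220 + 344.8) = 46.8 × 344.8/564.8 = 28.6 V.

V_out ≈ 28.6 V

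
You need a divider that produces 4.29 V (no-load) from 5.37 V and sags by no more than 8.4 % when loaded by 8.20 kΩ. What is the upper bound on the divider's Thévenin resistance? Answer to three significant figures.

Loading drop = R_th/(R_th + R_L) ≤ 0.0840, so R_th ≤ R_L · ε/(1−ε) = 8.20 kΩ × 0.0840/0.9160 = 752 Ω.

R_th ≤ 752 Ω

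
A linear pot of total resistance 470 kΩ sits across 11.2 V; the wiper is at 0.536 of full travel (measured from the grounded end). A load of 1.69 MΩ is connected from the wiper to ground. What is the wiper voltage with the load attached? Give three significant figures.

The wiper splits the pot into (1−α)R = 218.1 kΩ above and αR = 251.9 kΩ below.
Lower section ‖ load = 219.2 kΩ.
V_wiper = 11.2 × 219.2/(218.1 + 219.2) = 5.61 V.

V ≈ 5.61 V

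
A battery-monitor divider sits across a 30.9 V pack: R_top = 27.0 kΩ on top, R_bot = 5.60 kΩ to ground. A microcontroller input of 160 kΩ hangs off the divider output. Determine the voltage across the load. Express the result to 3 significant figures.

The load sits in parallel with R_bot: R_bot‖R_L = (5.60 × 160) / (5.60 + 160) = 5.411 kΩ.
V_out = 30.9 × 5.411 / (27.0 + 5.411) = 30.9 × 5.411/32.41 = 5.16 V.

V_out ≈ 5.16 V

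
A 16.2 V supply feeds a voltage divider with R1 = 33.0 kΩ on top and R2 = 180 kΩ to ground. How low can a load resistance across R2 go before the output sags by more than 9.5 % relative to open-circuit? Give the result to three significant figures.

R_L(min) ≈ 266 kΩ

Output resistance R_th = R1‖R2 = (33.0 × 180)/213.0 = 27.89 kΩ.
The fractional drop is R_th/(R_th + R_L); requiring this ≤ 0.0950 gives R_L ≥ R_th(1/0.0950 − 1) = 27.89 × 9.526 = 266 kΩ.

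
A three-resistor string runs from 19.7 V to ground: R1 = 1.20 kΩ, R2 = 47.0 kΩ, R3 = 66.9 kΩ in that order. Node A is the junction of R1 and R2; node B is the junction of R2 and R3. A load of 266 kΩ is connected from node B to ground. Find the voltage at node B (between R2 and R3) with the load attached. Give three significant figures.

At node B, R3 is in parallel with the load: R3‖R_L = 53.46 kΩ.
Below node A the resistance is R2 + (R3‖R_L) = 100.5 kΩ, so V_A = 19.7 × 100.5/101.7 = 19.47 V.
Then V_B = V_A × (R3‖R_L)/(R2 + R3‖R_L) = 19.47 × 53.46/100.5 = 10.4 V.

V ≈ 10.4 V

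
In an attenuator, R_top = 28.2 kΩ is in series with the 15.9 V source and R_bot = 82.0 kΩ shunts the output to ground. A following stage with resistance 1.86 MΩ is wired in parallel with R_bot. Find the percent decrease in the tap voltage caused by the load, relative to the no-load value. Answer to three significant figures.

1.12 %

The divider's output (Thévenin) resistance is R_top‖R_bot = 20.98 kΩ.
Fractional drop under load = R_th/(R_th + R_L) = 20.98 / (20.98 + 1860) = 0.01116.
So the output falls by 1.12 %.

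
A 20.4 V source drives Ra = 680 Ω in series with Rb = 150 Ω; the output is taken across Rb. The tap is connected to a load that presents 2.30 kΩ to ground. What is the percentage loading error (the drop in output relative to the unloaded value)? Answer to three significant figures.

The divider's output (Thévenin) resistance is Ra‖Rb = 122.9 Ω.
Fractional drop under load = R_th/(R_th + R_L) = 122.9 / (122.9 + 2300) = 0.05072.
So the output falls by 5.07 %.

5.07 %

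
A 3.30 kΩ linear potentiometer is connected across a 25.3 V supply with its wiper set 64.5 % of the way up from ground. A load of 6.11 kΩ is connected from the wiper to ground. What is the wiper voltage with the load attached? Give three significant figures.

V ≈ 14.5 V

The wiper splits the pot into (1−α)R = 1.171 kΩ above and αR = 2.128 kΩ below.
Lower section ‖ load = 1.579 kΩ.
V_wiper = 25.3 × 1.579/(1.171 + 1.579) = 14.5 V.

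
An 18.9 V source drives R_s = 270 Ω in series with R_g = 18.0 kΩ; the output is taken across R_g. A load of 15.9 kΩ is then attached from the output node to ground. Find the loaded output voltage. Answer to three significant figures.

The load sits in parallel with R_g: R_g‖R_L = (18000 × 15900) / (18000 + 15900) = 8442 Ω.
V_out = 18.9 × 8442 / (270 + 8442) = 18.9 × 8442/8712 = 18.3 V.

V_out ≈ 18.3 V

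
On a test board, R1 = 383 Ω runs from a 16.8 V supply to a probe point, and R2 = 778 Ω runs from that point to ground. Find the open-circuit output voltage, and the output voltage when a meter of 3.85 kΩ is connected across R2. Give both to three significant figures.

Unloaded: 11.3 V; loaded: 10.6 V

Open-circuit: V = 16.8 × 778/(383 + 778) = 11.3 V.
With the load, R2 becomes R2‖R_L = 647.2 Ω, so V = 16.8 × 647.2/1030 = 10.6 V.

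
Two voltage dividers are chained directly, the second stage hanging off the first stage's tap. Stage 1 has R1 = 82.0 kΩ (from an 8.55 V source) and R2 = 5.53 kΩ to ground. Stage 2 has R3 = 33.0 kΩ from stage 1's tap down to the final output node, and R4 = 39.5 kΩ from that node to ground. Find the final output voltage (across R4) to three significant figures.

Stage 2 presents R3+R4 = 72.50 kΩ as a load on stage 1's tap.
Stage 1's lower leg becomes R2‖(R3+R4) = 5.138 kΩ, so V_mid = 8.55 × 5.138/87.14 = 0.5041 V.
Stage 2 is itself unloaded: V_out = V_mid × R4/(R3+R4) = 0.5041 × 39.5/72.50 = 0.275 V.

V_out ≈ 0.275 V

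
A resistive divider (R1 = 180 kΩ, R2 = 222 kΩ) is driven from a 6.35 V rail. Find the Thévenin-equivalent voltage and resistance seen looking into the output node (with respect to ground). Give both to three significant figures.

V_th = 3.51 V, R_th = 99.4 kΩ

V_th is the open-circuit tap voltage: 6.35 × 222/(180 + 222) = 3.51 V.
With the supply zeroed, R1 and R2 appear in parallel from the tap: R_th = R1‖R2 = (180 × 222)/402.0 = 99.4 kΩ.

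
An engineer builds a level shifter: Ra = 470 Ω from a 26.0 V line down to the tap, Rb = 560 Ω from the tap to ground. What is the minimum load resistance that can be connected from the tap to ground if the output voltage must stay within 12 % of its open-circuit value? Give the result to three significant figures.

Output resistance R_th = Ra‖Rb = (470 × 560)/1030 = 255.5 Ω.
The fractional drop is R_th/(R_th + R_L); requiring this ≤ 0.120 gives R_L ≥ R_th(1/0.120 − 1) = 255.5 × 7.333 = 1.87 kΩ.

R_L(min) ≈ 1.87 kΩ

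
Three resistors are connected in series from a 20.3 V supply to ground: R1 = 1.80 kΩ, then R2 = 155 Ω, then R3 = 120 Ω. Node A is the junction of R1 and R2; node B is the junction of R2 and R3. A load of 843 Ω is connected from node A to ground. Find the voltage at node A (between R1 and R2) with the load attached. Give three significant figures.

Below node A the series string R2+R3 = 275.0 Ω sits in parallel with the 843 Ω load: 207.4 Ω.
V_A = 20.3 × 207.4/(1800 + 207.4) = 2.10 V.

V ≈ 2.10 V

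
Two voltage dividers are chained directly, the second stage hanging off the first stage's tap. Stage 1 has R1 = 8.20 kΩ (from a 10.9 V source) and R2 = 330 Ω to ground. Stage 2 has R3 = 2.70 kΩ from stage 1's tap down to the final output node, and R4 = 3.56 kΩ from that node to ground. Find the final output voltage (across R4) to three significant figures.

Stage 2 presents R3+R4 = 6260 Ω as a load on stage 1's tap.
Stage 1's lower leg becomes R2‖(R3+R4) = 313.5 Ω, so V_mid = 10.9 × 313.5/8513 = 0.4013 V.
Stage 2 is itself unloaded: V_out = V_mid × R4/(R3+R4) = 0.4013 × 3560/6260 = 0.228 V.

V_out ≈ 0.228 V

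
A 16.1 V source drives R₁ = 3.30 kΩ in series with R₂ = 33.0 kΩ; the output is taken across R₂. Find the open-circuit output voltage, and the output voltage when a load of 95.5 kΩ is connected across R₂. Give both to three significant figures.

Unloaded: 14.6 V; loaded: 14.2 V

Open-circuit: V = 16.1 × 33.0/(3.30 + 33.0) = 14.6 V.
With the load, R₂ becomes R₂‖R_L = 24.53 kΩ, so V = 16.1 × 24.53/27.83 = 14.2 V.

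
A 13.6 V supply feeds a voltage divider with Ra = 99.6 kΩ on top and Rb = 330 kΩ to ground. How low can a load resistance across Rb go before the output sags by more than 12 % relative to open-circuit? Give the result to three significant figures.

Output resistance R_th = Ra‖Rb = (99.6 × 330)/429.6 = 76.51 kΩ.
The fractional drop is R_th/(R_th + R_L); requiring this ≤ 0.120 gives R_L ≥ R_th(1/0.120 − 1) = 76.51 × 7.333 = 561 kΩ.

R_L(min) ≈ 561 kΩ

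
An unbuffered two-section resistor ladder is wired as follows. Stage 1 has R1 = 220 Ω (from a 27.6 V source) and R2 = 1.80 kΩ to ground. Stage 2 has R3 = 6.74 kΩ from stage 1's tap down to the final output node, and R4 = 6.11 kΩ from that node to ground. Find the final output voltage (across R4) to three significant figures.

Stage 2 presents R3+R4 = 12850 Ω as a load on stage 1's tap.
Stage 1's lower leg becomes R2‖(R3+R4) = 1579 Ω, so V_mid = 27.6 × 1579/1799 = 24.22 V.
Stage 2 is itself unloaded: V_out = V_mid × R4/(R3+R4) = 24.22 × 6110/12850 = 11.5 V.

V_out ≈ 11.5 V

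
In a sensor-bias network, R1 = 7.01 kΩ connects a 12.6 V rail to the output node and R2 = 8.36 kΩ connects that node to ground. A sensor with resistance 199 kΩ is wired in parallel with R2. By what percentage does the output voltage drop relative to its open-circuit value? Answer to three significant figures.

The divider's output (Thévenin) resistance is R1‖R2 = 3.813 kΩ.
Fractional drop under load = R_th/(R_th + R_L) = 3.813 / (3.813 + 199) = 0.01880.
So the output falls by 1.88 %.

1.88 %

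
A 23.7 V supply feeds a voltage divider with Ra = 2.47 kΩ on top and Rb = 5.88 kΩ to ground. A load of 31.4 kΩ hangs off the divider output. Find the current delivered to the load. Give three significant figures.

Rb‖R_L = 4.953 kΩ; V_out = 23.7 × 4.953/7.423 = 15.81 V.
I_L = V_out / R_L = 15.81 / 31.4 kΩ = 0.504 mA.

I_L ≈ 0.504 mA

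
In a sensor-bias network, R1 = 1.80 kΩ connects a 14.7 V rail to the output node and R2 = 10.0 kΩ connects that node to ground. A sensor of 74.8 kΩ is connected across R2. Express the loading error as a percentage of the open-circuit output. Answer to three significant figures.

2.00 %

The divider's output (Thévenin) resistance is R1‖R2 = 1.525 kΩ.
Fractional drop under load = R_th/(R_th + R_L) = 1.525 / (1.525 + 74.8) = 0.01999.
So the output falls by 2.00 %.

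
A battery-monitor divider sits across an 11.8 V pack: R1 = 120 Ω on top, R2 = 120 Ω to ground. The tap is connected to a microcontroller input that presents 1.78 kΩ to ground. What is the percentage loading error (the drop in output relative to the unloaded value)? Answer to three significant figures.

The divider's output (Thévenin) resistance is R1‖R2 = 60.00 Ω.
Fractional drop under load = R_th/(R_th + R_L) = 60.00 / (60.00 + 1780) = 0.03261.
So the output falls by 3.26 %.

3.26 %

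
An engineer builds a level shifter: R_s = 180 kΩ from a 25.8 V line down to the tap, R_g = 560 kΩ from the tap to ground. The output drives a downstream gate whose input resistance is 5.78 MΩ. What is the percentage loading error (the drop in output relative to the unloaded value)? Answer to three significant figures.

2.30 %

The divider's output (Thévenin) resistance is R_s‖R_g = 136.2 kΩ.
Fractional drop under load = R_th/(R_th + R_L) = 136.2 / (136.2 + 5780) = 0.02302.
So the output falls by 2.30 %.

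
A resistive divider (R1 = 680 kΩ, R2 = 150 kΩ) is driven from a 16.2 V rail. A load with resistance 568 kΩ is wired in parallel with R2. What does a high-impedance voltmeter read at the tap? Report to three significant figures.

V_out ≈ 2.41 V

The load sits in parallel with R2: R2‖R_L = (150 × 568) / (150 + 568) = 118.7 kΩ.
V_out = 16.2 × 118.7 / (680 + 118.7) = 16.2 × 118.7/798.7 = 2.41 V.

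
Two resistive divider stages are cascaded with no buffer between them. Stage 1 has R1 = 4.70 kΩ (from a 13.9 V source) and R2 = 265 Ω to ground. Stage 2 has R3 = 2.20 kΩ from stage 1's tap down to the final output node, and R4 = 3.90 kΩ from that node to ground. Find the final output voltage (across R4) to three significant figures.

Stage 2 presents R3+R4 = 6100 Ω as a load on stage 1's tap.
Stage 1's lower leg becomes R2‖(R3+R4) = 254.0 Ω, so V_mid = 13.9 × 254.0/4954 = 0.7126 V.
Stage 2 is itself unloaded: V_out = V_mid × R4/(R3+R4) = 0.7126 × 3900/6100 = 0.456 V.

V_out ≈ 0.456 V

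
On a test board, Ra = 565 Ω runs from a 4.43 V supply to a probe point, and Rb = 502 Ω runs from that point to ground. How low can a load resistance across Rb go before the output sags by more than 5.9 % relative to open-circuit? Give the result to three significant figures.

Output resistance R_th = Ra‖Rb = (565 × 502)/1067 = 265.8 Ω.
The fractional drop is R_th/(R_th + R_L); requiring this ≤ 0.0590 gives R_L ≥ R_th(1/0.0590 − 1) = 265.8 × 15.95 = 4.24 kΩ.

R_L(min) ≈ 4.24 kΩ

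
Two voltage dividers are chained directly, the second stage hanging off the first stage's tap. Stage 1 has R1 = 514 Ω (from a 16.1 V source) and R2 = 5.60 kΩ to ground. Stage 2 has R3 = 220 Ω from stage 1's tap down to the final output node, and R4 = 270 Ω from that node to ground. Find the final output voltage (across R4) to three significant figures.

Stage 2 presents R3+R4 = 490.0 Ω as a load on stage 1's tap.
Stage 1's lower leg becomes R2‖(R3+R4) = 450.6 Ω, so V_mid = 16.1 × 450.6/964.6 = 7.521 V.
Stage 2 is itself unloaded: V_out = V_mid × R4/(R3+R4) = 7.521 × 270/490.0 = 4.14 V.

V_out ≈ 4.14 V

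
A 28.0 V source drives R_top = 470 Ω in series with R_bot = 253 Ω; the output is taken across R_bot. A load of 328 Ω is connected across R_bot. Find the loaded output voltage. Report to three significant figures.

The load sits in parallel with R_bot: R_bot‖R_L = (253 × 328) / (253 + 328) = 142.8 Ω.
V_out = 28.0 × 142.8 / (470 + 142.8) = 28.0 × 142.8/612.8 = 6.53 V.

V_out ≈ 6.53 V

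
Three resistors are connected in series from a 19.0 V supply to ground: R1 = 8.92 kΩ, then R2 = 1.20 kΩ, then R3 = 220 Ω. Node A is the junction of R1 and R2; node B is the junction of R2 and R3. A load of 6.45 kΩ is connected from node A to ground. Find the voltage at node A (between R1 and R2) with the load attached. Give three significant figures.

V ≈ 2.19 V

Below node A the series string R2+R3 = 1420 Ω sits in parallel with the 6450 Ω load: 1164 Ω.
V_A = 19.0 × 1164/(8920 + 1164) = 2.19 V.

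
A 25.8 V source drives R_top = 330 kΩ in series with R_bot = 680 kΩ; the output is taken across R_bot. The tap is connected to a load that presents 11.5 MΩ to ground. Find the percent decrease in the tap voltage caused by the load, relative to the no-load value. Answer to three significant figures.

The divider's output (Thévenin) resistance is R_top‖R_bot = 222.2 kΩ.
Fractional drop under load = R_th/(R_th + R_L) = 222.2 / (222.2 + 11500) = 0.01895.
So the output falls by 1.90 %.

1.90 %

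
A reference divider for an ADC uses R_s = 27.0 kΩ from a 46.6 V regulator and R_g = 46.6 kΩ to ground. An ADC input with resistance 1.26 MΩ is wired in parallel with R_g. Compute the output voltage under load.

The load sits in parallel with R_g: R_g‖R_L = (46.6 × 1260) / (46.6 + 1260) = 44.94 kΩ.
V_out = 46.6 × 44.94 / (27.0 + 44.94) = 46.6 × 44.94/71.94 = 29.1 V.
(Unloaded it would have been 29.5 V.)

V_out ≈ 29.1 V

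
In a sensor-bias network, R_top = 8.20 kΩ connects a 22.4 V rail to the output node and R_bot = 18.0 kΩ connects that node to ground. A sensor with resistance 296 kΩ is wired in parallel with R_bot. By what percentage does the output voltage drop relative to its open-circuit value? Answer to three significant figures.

The divider's output (Thévenin) resistance is R_top‖R_bot = 5.634 kΩ.
Fractional drop under load = R_th/(R_th + R_L) = 5.634 / (5.634 + 296) = 0.01868.
So the output falls by 1.87 %.

1.87 %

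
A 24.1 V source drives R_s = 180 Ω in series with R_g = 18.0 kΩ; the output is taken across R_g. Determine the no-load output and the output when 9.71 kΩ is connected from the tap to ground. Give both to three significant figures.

Unloaded: 23.9 V; loaded: 23.4 V

Open-circuit: V = 24.1 × 18000/(180 + 18000) = 23.9 V.
With the load, R_g becomes R_g‖R_L = 6307 Ω, so V = 24.1 × 6307/6487 = 23.4 V.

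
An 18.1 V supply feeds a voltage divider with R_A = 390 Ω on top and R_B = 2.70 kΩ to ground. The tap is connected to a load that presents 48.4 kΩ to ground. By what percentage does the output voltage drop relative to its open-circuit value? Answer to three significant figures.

0.699 %

The divider's output (Thévenin) resistance is R_A‖R_B = 340.8 Ω.
Fractional drop under load = R_th/(R_th + R_L) = 340.8 / (340.8 + 48400) = 0.006992.
So the output falls by 0.699 %.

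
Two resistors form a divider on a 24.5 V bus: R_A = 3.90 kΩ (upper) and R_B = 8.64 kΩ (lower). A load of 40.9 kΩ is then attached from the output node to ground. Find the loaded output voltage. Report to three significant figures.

V_out ≈ 15.8 V

The load sits in parallel with R_B: R_B‖R_L = (8.64 × 40.9) / (8.64 + 40.9) = 7.133 kΩ.
V_out = 24.5 × 7.133 / (3.90 + 7.133) = 24.5 × 7.133/11.03 = 15.8 V.
(Unloaded it would have been 16.9 V.)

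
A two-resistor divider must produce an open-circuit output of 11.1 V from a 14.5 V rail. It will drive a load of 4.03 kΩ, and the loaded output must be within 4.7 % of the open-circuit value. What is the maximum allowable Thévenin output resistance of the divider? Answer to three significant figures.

R_th ≤ 199 Ω

Loading drop = R_th/(R_th + R_L) ≤ 0.0470, so R_th ≤ R_L · ε/(1−ε) = 4.03 kΩ × 0.0470/0.9530 = 199 Ω.
(Any R1, R2 with R2/(R1+R2) = 0.766 and R1‖R2 ≤ 199 Ω will meet the spec.)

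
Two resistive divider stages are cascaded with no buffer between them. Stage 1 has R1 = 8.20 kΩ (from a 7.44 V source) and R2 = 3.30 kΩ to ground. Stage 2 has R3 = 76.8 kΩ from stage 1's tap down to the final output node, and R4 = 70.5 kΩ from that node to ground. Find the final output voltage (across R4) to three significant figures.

V_out ≈ 1.01 V

Stage 2 presents R3+R4 = 147.3 kΩ as a load on stage 1's tap.
Stage 1's lower leg becomes R2‖(R3+R4) = 3.228 kΩ, so V_mid = 7.44 × 3.228/11.43 = 2.101 V.
Stage 2 is itself unloaded: V_out = V_mid × R4/(R3+R4) = 2.101 × 70.5/147.3 = 1.01 V.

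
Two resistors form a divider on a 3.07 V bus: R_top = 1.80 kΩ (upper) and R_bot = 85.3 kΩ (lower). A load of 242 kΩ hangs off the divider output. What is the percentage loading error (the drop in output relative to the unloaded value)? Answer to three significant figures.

0.723 %

The divider's output (Thévenin) resistance is R_top‖R_bot = 1.763 kΩ.
Fractional drop under load = R_th/(R_th + R_L) = 1.763 / (1.763 + 242) = 0.007232.
So the output falls by 0.723 %.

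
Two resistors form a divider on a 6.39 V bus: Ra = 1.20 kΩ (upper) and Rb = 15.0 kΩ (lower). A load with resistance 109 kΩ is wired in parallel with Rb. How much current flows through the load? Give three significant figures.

I_L ≈ 0.0537 mA

Rb‖R_L = 13.19 kΩ; V_out = 6.39 × 13.19/14.39 = 5.857 V.
I_L = V_out / R_L = 5.857 / 109 kΩ = 0.0537 mA.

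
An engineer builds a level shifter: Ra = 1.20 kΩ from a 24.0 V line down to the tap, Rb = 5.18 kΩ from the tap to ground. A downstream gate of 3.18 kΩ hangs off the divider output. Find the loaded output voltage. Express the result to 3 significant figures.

V_out ≈ 14.9 V

The load sits in parallel with Rb: Rb‖R_L = (5.18 × 3.18) / (5.18 + 3.18) = 1.970 kΩ.
V_out = 24.0 × 1.970 / (1.20 + 1.970) = 24.0 × 1.970/3.170 = 14.9 V.
(Unloaded it would have been 19.5 V.)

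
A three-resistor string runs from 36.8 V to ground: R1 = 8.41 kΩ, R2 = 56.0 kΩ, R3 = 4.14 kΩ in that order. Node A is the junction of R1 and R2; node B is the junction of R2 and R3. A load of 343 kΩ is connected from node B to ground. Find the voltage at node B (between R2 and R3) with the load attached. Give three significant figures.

At node B, R3 is in parallel with the load: R3‖R_L = 4.091 kΩ.
Below node A the resistance is R2 + (R3‖R_L) = 60.09 kΩ, so V_A = 36.8 × 60.09/68.50 = 32.28 V.
Then V_B = V_A × (R3‖R_L)/(R2 + R3‖R_L) = 32.28 × 4.091/60.09 = 2.20 V.

V ≈ 2.20 V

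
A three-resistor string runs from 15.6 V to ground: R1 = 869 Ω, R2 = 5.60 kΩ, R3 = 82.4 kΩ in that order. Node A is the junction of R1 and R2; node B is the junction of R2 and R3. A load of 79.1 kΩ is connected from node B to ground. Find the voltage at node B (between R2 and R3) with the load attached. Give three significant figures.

V ≈ 13.4 V

At node B, R3 is in parallel with the load: R3‖R_L = 40360 Ω.
Below node A the resistance is R2 + (R3‖R_L) = 45960 Ω, so V_A = 15.6 × 45960/46830 = 15.31 V.
Then V_B = V_A × (R3‖R_L)/(R2 + R3‖R_L) = 15.31 × 40360/45960 = 13.4 V.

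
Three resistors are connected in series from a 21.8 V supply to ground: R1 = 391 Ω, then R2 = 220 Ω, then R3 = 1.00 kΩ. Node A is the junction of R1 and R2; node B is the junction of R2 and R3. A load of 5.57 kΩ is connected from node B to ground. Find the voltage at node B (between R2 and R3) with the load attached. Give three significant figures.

At node B, R3 is in parallel with the load: R3‖R_L = 847.8 Ω.
Below node A the resistance is R2 + (R3‖R_L) = 1068 Ω, so V_A = 21.8 × 1068/1459 = 15.96 V.
Then V_B = V_A × (R3‖R_L)/(R2 + R3‖R_L) = 15.96 × 847.8/1068 = 12.7 V.

V ≈ 12.7 V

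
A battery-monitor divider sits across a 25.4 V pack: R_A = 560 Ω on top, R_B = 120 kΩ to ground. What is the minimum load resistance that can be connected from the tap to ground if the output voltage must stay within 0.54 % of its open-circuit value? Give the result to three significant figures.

R_L(min) ≈ 103 kΩ

Output resistance R_th = R_A‖R_B = (560 × 120000)/120600 = 557.4 Ω.
The fractional drop is R_th/(R_th + R_L); requiring this ≤ 0.00540 gives R_L ≥ R_th(1/0.00540 − 1) = 557.4 × 184.2 = 103 kΩ.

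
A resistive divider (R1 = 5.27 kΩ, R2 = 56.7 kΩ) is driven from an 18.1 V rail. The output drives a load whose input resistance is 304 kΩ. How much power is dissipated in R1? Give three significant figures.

P ≈ 0.613 mW

Total resistance from the source is R1 + (R2‖R_L) = 53.06 kΩ, so I = 18.1/53.06 kΩ = 0.3411 mA.
P = I²·R1 = (0.3411 mA)² × 5.27 kΩ = 0.613 mW.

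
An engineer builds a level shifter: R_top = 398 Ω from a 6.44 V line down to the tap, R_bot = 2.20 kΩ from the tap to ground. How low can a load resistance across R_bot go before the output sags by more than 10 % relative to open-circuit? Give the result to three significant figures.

R_L(min) ≈ 3.03 kΩ

Output resistance R_th = R_top‖R_bot = (398 × 2200)/2598 = 337.0 Ω.
The fractional drop is R_th/(R_th + R_L); requiring this ≤ 0.100 gives R_L ≥ R_th(1/0.100 − 1) = 337.0 × 9.000 = 3.03 kΩ.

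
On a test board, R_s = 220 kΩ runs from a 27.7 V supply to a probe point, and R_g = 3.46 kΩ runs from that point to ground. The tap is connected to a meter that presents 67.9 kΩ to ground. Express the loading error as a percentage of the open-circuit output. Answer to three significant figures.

4.78 %

The divider's output (Thévenin) resistance is R_s‖R_g = 3.406 kΩ.
Fractional drop under load = R_th/(R_th + R_L) = 3.406 / (3.406 + 67.9) = 0.04777.
So the output falls by 4.78 %.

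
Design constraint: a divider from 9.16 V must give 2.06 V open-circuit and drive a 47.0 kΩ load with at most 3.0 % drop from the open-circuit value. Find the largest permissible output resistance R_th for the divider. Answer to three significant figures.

Loading drop = R_th/(R_th + R_L) ≤ 0.0300, so R_th ≤ R_L · ε/(1−ε) = 47.0 kΩ × 0.0300/0.9700 = 1.45 kΩ.

R_th ≤ 1.45 kΩ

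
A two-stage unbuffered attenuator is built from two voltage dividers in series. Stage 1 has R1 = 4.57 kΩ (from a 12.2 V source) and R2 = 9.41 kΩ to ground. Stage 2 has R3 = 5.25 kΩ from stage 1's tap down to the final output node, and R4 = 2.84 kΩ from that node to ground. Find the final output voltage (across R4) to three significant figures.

V_out ≈ 2.09 V

Stage 2 presents R3+R4 = 8.090 kΩ as a load on stage 1's tap.
Stage 1's lower leg becomes R2‖(R3+R4) = 4.350 kΩ, so V_mid = 12.2 × 4.350/8.920 = 5.950 V.
Stage 2 is itself unloaded: V_out = V_mid × R4/(R3+R4) = 5.950 × 2.84/8.090 = 2.09 V.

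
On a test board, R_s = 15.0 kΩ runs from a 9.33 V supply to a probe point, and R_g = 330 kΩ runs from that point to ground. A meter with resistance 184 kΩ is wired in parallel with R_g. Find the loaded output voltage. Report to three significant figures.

The load sits in parallel with R_g: R_g‖R_L = (330 × 184) / (330 + 184) = 118.1 kΩ.
V_out = 9.33 × 118.1 / (15.0 + 118.1) = 9.33 × 118.1/133.1 = 8.28 V.
(Unloaded it would have been 8.92 V.)

V_out ≈ 8.28 V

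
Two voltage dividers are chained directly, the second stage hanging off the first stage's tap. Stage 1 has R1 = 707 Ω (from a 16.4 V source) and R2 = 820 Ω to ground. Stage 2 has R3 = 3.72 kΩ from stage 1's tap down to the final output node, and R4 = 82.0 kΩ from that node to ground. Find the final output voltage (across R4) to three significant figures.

V_out ≈ 8.39 V

Stage 2 presents R3+R4 = 85720 Ω as a load on stage 1's tap.
Stage 1's lower leg becomes R2‖(R3+R4) = 812.2 Ω, so V_mid = 16.4 × 812.2/1519 = 8.768 V.
Stage 2 is itself unloaded: V_out = V_mid × R4/(R3+R4) = 8.768 × 82000/85720 = 8.39 V.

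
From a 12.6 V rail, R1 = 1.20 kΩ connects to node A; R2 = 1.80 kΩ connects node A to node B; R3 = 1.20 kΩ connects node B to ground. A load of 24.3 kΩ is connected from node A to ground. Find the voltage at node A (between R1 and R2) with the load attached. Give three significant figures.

V ≈ 8.69 V

Below node A the series string R2+R3 = 3.000 kΩ sits in parallel with the 24.3 kΩ load: 2.670 kΩ.
V_A = 12.6 × 2.670/(1.20 + 2.670) = 8.69 V.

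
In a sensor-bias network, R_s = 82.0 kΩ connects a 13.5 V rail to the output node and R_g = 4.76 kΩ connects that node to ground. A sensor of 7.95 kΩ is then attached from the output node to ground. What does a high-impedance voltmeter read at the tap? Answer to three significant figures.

V_out ≈ 0.473 V

The load sits in parallel with R_g: R_g‖R_L = (4.76 × 7.95) / (4.76 + 7.95) = 2.977 kΩ.
V_out = 13.5 × 2.977 / (82.0 + 2.977) = 13.5 × 2.977/84.98 = 0.473 V.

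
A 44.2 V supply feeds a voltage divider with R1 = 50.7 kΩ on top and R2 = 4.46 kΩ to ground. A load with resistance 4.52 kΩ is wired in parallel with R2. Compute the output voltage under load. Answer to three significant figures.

V_out ≈ 1.87 V

The load sits in parallel with R2: R2‖R_L = (4.46 × 4.52) / (4.46 + 4.52) = 2.245 kΩ.
V_out = 44.2 × 2.245 / (50.7 + 2.245) = 44.2 × 2.245/52.94 = 1.87 V.
(Unloaded it would have been 3.57 V.)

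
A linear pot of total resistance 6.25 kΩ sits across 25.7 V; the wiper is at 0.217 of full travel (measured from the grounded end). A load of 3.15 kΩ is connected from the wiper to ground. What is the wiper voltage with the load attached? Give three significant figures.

V ≈ 4.17 V

The wiper splits the pot into (1−α)R = 4.894 kΩ above and αR = 1.356 kΩ below.
Lower section ‖ load = 0.9481 kΩ.
V_wiper = 25.7 × 0.9481/(4.894 + 0.9481) = 4.17 V.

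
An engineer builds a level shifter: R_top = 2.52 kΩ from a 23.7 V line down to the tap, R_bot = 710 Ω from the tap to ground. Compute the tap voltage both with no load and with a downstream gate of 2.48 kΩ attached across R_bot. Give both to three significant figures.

Open-circuit: V = 23.7 × 710/(2520 + 710) = 5.21 V.
With the load, R_bot becomes R_bot‖R_L = 552.0 Ω, so V = 23.7 × 552.0/3072 = 4.26 V.

Unloaded: 5.21 V; loaded: 4.26 V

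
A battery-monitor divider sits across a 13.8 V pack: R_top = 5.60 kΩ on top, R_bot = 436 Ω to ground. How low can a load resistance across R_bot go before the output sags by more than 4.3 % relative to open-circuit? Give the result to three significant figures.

Output resistance R_th = R_top‖R_bot = (5600 × 436)/6036 = 404.5 Ω.
The fractional drop is R_th/(R_th + R_L); requiring this ≤ 0.0430 gives R_L ≥ R_th(1/0.0430 − 1) = 404.5 × 22.26 = 9.00 kΩ.

R_L(min) ≈ 9.00 kΩ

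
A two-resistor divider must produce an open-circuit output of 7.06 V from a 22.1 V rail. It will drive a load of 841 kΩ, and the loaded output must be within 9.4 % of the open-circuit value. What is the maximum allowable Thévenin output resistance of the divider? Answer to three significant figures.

R_th ≤ 87.3 kΩ

Loading drop = R_th/(R_th + R_L) ≤ 0.0940, so R_th ≤ R_L · ε/(1−ε) = 841 kΩ × 0.0940/0.9060 = 87.3 kΩ.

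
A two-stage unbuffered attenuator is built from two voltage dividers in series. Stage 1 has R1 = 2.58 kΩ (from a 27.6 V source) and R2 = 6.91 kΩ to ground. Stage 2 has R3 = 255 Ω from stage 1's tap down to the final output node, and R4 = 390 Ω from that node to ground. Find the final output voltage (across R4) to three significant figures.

V_out ≈ 3.11 V

Stage 2 presents R3+R4 = 645.0 Ω as a load on stage 1's tap.
Stage 1's lower leg becomes R2‖(R3+R4) = 589.9 Ω, so V_mid = 27.6 × 589.9/3170 = 5.136 V.
Stage 2 is itself unloaded: V_out = V_mid × R4/(R3+R4) = 5.136 × 390/645.0 = 3.11 V.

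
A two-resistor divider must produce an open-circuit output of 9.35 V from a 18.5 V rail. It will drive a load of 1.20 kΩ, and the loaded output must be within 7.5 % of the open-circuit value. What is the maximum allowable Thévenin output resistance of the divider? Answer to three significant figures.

R_th ≤ 97.3 Ω

Loading drop = R_th/(R_th + R_L) ≤ 0.0750, so R_th ≤ R_L · ε/(1−ε) = 1.20 kΩ × 0.0750/0.9250 = 97.3 Ω.
(Any R1, R2 with R2/(R1+R2) = 0.505 and R1‖R2 ≤ 97.3 Ω will meet the spec.)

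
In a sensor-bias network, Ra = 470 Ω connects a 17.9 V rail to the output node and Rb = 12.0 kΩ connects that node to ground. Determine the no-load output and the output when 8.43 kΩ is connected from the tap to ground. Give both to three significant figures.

Open-circuit: V = 17.9 × 12000/(470 + 12000) = 17.2 V.
With the load, Rb becomes Rb‖R_L = 4952 Ω, so V = 17.9 × 4952/5422 = 16.3 V.

Unloaded: 17.2 V; loaded: 16.3 V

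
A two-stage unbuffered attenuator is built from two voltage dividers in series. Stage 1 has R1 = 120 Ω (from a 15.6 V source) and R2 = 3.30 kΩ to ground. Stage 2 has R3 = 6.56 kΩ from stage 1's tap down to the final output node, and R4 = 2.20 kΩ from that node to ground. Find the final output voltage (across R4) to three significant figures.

Stage 2 presents R3+R4 = 8760 Ω as a load on stage 1's tap.
Stage 1's lower leg becomes R2‖(R3+R4) = 2397 Ω, so V_mid = 15.6 × 2397/2517 = 14.86 V.
Stage 2 is itself unloaded: V_out = V_mid × R4/(R3+R4) = 14.86 × 2200/8760 = 3.73 V.

V_out ≈ 3.73 V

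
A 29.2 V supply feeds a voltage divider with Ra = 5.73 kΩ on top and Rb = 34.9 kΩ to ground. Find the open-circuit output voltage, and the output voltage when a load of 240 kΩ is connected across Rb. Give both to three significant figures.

Unloaded: 25.1 V; loaded: 24.6 V

Open-circuit: V = 29.2 × 34.9/(5.73 + 34.9) = 25.1 V.
With the load, Rb becomes Rb‖R_L = 30.47 kΩ, so V = 29.2 × 30.47/36.20 = 24.6 V.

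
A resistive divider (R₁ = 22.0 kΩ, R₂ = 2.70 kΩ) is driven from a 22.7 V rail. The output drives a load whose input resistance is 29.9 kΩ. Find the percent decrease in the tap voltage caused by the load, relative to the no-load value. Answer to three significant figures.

The divider's output (Thévenin) resistance is R₁‖R₂ = 2.405 kΩ.
Fractional drop under load = R_th/(R_th + R_L) = 2.405 / (2.405 + 29.9) = 0.07444.
So the output falls by 7.44 %.

7.44 %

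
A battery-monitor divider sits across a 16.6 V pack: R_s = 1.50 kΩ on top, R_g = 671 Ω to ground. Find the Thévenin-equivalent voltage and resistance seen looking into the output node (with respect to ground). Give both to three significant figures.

V_th = 5.13 V, R_th = 464 Ω

V_th is the open-circuit tap voltage: 16.6 × 671/(1500 + 671) = 5.13 V.
With the supply zeroed, R_s and R_g appear in parallel from the tap: R_th = R_s‖R_g = (1500 × 671)/2171 = 464 Ω.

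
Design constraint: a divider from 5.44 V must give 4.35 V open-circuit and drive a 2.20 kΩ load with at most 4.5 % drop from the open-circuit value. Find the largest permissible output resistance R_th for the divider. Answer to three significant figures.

Loading drop = R_th/(R_th + R_L) ≤ 0.0450, so R_th ≤ R_L · ε/(1−ε) = 2.20 kΩ × 0.0450/0.9550 = 104 Ω.

R_th ≤ 104 Ω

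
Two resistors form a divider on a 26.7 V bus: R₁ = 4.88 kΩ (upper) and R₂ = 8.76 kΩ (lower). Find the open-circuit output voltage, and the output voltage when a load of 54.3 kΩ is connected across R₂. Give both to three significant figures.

Unloaded: 17.1 V; loaded: 16.2 V

Open-circuit: V = 26.7 × 8.76/(4.88 + 8.76) = 17.1 V.
With the load, R₂ becomes R₂‖R_L = 7.543 kΩ, so V = 26.7 × 7.543/12.42 = 16.2 V.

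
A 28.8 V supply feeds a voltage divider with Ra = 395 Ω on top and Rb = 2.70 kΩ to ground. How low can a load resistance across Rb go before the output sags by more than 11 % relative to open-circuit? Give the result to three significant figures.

R_L(min) ≈ 2.79 kΩ

Output resistance R_th = Ra‖Rb = (395 × 2700)/3095 = 344.6 Ω.
The fractional drop is R_th/(R_th + R_L); requiring this ≤ 0.110 gives R_L ≥ R_th(1/0.110 − 1) = 344.6 × 8.091 = 2.79 kΩ.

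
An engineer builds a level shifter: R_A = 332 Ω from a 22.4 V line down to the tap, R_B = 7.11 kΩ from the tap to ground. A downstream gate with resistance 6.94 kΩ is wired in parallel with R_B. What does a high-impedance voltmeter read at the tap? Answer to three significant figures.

V_out ≈ 20.5 V

The load sits in parallel with R_B: R_B‖R_L = (7110 × 6940) / (7110 + 6940) = 3512 Ω.
V_out = 22.4 × 3512 / (332 + 3512) = 22.4 × 3512/3844 = 20.5 V.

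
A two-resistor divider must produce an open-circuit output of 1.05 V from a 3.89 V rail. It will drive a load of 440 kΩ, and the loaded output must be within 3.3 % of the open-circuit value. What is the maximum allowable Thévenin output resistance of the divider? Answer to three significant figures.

R_th ≤ 15.0 kΩ

Loading drop = R_th/(R_th + R_L) ≤ 0.0330, so R_th ≤ R_L · ε/(1−ε) = 440 kΩ × 0.0330/0.9670 = 15.0 kΩ.
(Any R1, R2 with R2/(R1+R2) = 0.270 and R1‖R2 ≤ 15.0 kΩ will meet the spec.)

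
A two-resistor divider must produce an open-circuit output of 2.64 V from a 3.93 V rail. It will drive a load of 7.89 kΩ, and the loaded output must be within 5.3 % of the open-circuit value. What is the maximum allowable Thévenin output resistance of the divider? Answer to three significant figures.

R_th ≤ 442 Ω

Loading drop = R_th/(R_th + R_L) ≤ 0.0530, so R_th ≤ R_L · ε/(1−ε) = 7.89 kΩ × 0.0530/0.9470 = 442 Ω.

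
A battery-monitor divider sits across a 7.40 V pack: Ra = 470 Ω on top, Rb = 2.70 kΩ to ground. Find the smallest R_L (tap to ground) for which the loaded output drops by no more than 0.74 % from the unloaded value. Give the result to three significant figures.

R_L(min) ≈ 53.7 kΩ

Output resistance R_th = Ra‖Rb = (470 × 2700)/3170 = 400.3 Ω.
The fractional drop is R_th/(R_th + R_L); requiring this ≤ 0.00740 gives R_L ≥ R_th(1/0.00740 − 1) = 400.3 × 134.1 = 53.7 kΩ.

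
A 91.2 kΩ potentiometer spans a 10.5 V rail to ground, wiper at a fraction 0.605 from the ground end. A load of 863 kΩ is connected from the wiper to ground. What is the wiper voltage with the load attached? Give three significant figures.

V ≈ 6.20 V

The wiper splits the pot into (1−α)R = 36.02 kΩ above and αR = 55.18 kΩ below.
Lower section ‖ load = 51.86 kΩ.
V_wiper = 10.5 × 51.86/(36.02 + 51.86) = 6.20 V.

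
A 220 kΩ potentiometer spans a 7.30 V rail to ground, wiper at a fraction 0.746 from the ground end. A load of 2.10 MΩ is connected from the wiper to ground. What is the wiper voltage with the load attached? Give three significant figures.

The wiper splits the pot into (1−α)R = 55.88 kΩ above and αR = 164.1 kΩ below.
Lower section ‖ load = 152.2 kΩ.
V_wiper = 7.30 × 152.2/(55.88 + 152.2) = 5.34 V.

V ≈ 5.34 V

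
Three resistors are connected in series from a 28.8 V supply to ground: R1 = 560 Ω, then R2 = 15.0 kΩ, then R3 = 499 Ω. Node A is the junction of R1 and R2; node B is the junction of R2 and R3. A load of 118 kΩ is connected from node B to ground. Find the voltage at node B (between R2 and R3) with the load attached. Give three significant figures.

At node B, R3 is in parallel with the load: R3‖R_L = 496.9 Ω.
Below node A the resistance is R2 + (R3‖R_L) = 15500 Ω, so V_A = 28.8 × 15500/16060 = 27.80 V.
Then V_B = V_A × (R3‖R_L)/(R2 + R3‖R_L) = 27.80 × 496.9/15500 = 0.891 V.

V ≈ 0.891 V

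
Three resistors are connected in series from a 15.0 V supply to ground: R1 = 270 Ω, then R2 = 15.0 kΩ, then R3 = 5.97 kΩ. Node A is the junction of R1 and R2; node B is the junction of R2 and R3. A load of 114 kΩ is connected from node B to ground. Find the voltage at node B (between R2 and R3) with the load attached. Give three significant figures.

V ≈ 4.06 V

At node B, R3 is in parallel with the load: R3‖R_L = 5673 Ω.
Below node A the resistance is R2 + (R3‖R_L) = 20670 Ω, so V_A = 15.0 × 20670/20940 = 14.81 V.
Then V_B = V_A × (R3‖R_L)/(R2 + R3‖R_L) = 14.81 × 5673/20670 = 4.06 V.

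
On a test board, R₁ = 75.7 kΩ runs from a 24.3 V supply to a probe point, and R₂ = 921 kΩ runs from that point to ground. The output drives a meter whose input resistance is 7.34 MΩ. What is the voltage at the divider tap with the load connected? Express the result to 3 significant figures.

The load sits in parallel with R₂: R₂‖R_L = (921 × 7340) / (921 + 7340) = 818.3 kΩ.
V_out = 24.3 × 818.3 / (75.7 + 818.3) = 24.3 × 818.3/894.0 = 22.2 V.
(Unloaded it would have been 22.5 V.)

V_out ≈ 22.2 V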